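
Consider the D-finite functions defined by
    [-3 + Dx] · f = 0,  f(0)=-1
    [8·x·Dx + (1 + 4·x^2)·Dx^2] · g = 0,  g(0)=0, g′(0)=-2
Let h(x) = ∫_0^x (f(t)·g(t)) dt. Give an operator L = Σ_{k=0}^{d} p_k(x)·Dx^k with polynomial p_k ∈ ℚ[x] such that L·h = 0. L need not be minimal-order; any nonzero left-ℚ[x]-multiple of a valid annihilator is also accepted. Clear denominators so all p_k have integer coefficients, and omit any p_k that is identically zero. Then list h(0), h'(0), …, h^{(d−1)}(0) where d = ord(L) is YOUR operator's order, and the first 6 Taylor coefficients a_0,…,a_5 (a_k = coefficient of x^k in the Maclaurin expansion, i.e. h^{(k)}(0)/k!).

L = (9 - 24·x + 36·x^2)·Dx + (-6 + 8·x - 24·x^2)·Dx^2 + (1 + 4·x^2)·Dx^3  (order 3).
h: a_k = 0, 0, 1, 2, 19/12, 1/5, …
ICs: h(0) = 0, h′(0) = 0, h′′(0) = 2.

f: a_k = -1, -3, -9/2, -9/2, -27/8, -81/40, …
g: a_k = 0, -2, 0, 8/3, 0, -32/5, …
L₀ := L_f ⊗_s L_g (sym. prod.), ord ≤ 2.
Integrate: L := L₀·Dx.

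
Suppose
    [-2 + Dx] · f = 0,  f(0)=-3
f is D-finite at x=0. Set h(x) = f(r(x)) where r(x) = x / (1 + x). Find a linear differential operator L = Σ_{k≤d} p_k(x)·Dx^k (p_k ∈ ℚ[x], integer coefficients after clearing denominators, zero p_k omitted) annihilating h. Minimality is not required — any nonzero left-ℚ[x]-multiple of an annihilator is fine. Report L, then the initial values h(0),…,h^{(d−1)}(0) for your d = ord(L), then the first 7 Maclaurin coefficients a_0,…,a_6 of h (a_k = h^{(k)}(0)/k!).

f: a_k = -3, -6, -6, -4, -2, -4/5, -4/15, …
L₀ from L_f via x↦r, Dx↦r'^{-1}Dx.
L = -2 + (1 + 2·x + x^2)·Dx  (order 1).
h: a_k = -3, -6, 0, 2, -2, 6/5, -4/15, …
ICs: h(0) = -3.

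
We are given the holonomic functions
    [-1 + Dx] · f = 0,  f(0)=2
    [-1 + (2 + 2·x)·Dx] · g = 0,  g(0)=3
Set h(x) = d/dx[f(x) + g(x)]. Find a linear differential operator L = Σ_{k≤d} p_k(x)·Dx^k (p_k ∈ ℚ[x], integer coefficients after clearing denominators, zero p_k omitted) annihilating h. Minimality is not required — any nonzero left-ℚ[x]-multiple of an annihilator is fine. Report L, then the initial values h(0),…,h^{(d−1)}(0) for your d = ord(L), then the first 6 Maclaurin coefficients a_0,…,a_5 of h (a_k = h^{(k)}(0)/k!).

L = (-5 - 2·x) + (-1 - 8·x - 4·x^2)·Dx + (6 + 10·x + 4·x^2)·Dx^2  (order 2).
h: a_k = 7/2, 5/4, 25/16, -13/96, 379/768, -2707/7680, …
ICs: h(0) = 7/2, h′(0) = 5/4.

f: a_k = 2, 2, 1, 1/3, 1/12, 1/60, …
g: a_k = 3, 3/2, -3/8, 3/16, -15/128, 21/256, …
Weyl lclm of L_f,L_g ⇒ L₀ (ord ≤ 2).
Differentiate: ansatz ord ≤ ord L₀ ⇒ L.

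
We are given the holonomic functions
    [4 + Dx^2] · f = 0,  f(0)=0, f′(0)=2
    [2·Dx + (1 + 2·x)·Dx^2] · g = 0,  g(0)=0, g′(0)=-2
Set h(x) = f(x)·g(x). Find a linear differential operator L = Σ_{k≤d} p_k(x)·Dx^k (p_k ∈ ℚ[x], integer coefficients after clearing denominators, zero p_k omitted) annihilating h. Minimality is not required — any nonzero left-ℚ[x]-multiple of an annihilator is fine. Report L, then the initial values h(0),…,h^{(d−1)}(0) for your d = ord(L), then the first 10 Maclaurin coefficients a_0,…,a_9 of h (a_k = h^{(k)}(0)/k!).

f: a_k = 0, 2, 0, -4/3, 0, 4/15, 0, -8/315, 0, 4/2835, …
g: a_k = 0, -2, 2, -8/3, 4, -32/5, 32/3, -128/7, 32, -512/9, …
L₀ := L_f ⊗_s L_g (sym. prod.), ord ≤ 4.
L = (-48 + 192·x + 1216·x^2 + 2048·x^3 + 1024·x^4) + (32 + 320·x + 768·x^2 + 512·x^3)·Dx + (160·x + 672·x^2 + 1024·x^3 + 512·x^4)·Dx^2 + (8 + 80·x + 192·x^2 + 128·x^3)·Dx^3 + (3 + 28·x + 92·x^2 + 128·x^3 + 64·x^4)·Dx^4  (order 4).
h: a_k = 0, 0, -4, 4, -8/3, 16/3, -88/9, 248/15, -1808/63, 3200/63, …
ICs: h(0) = 0, h′(0) = 0, h′′(0) = -8, h′′′(0) = 24.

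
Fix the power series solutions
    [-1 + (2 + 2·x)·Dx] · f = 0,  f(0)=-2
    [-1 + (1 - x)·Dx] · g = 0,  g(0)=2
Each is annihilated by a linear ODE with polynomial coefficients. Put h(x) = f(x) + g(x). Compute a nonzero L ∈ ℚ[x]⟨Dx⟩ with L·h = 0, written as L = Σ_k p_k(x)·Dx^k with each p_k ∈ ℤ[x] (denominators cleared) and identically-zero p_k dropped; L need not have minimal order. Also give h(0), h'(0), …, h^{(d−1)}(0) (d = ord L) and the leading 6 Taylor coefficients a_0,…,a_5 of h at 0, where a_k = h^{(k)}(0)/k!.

L = (5 + 3·x) + (-9 - 14·x - 9·x^2)·Dx + (2 + 6·x - 2·x^2 - 6·x^3)·Dx^2  (order 2).
h: a_k = 0, 1, 9/4, 15/8, 133/64, 249/128, …
ICs: h(0) = 0, h′(0) = 1.

f: a_k = -2, -1, 1/4, -1/8, 5/64, -7/128, …
g: a_k = 2, 2, 2, 2, 2, 2, …
h₀=f+g: left-lcm gives L₀, ord ≤ 2.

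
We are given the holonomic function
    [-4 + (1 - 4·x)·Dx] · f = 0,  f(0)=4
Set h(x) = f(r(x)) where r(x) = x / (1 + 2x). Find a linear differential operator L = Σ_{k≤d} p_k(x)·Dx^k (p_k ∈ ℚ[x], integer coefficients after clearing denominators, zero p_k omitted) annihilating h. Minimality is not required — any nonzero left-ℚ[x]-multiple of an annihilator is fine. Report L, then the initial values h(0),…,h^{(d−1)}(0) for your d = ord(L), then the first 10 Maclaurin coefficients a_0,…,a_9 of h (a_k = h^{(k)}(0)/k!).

L = 4 + (-1 + 4·x^2)·Dx  (order 1).
h: a_k = 4, 16, 32, 64, 128, 256, 512, 1024, 2048, 4096, …
ICs: h(0) = 4.

f: a_k = 4, 16, 64, 256, 1024, 4096, 16384, 65536, 262144, 1048576, …
Substitute x→r, Dx→(1/r')Dx; clear ⇒ L₀.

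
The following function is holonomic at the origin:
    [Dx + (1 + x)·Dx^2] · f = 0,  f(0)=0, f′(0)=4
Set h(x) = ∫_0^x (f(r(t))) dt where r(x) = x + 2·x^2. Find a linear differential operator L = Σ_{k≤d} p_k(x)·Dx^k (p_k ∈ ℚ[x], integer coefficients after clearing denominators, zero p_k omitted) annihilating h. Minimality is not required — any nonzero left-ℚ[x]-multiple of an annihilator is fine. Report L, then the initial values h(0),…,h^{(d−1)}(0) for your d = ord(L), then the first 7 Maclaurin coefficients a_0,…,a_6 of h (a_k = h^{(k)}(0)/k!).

f: a_k = 0, 4, -2, 4/3, -1, 4/5, -2/3, …
L₀ from L_f via x↦r, Dx↦r'^{-1}Dx.
Integrate: L := L₀·Dx.
L = (-3 + 4·x + 8·x^2)·Dx^2 + (1 + 5·x + 6·x^2 + 8·x^3)·Dx^3  (order 3).
h: a_k = 0, 0, 2, 2, -5/3, -1/5, 22/15, …
ICs: h(0) = 0, h′(0) = 0, h′′(0) = 4.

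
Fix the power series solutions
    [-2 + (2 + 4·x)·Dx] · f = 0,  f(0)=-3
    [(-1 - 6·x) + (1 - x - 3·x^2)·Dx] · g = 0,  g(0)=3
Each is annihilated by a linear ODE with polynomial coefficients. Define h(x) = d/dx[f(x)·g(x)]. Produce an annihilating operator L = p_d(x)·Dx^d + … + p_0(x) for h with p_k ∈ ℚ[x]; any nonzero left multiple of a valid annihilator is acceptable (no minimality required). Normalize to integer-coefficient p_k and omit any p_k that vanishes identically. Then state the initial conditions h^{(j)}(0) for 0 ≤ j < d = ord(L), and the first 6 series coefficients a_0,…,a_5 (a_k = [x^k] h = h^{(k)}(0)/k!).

f: a_k = -3, -3, 3/2, -3/2, 15/8, -21/8, …
g: a_k = 3, 3, 12, 21, 57, 120, …
Sym-product of L_f,L_g gives L₀ (≤ ord 1).
Differentiate: ansatz ord ≤ ord L₀ ⇒ L.
L = (9 + 66·x + 165·x^2 + 210·x^3 + 135·x^4) + (-2 - 9·x - 6·x^2 + 38·x^3 + 87·x^4 + 54·x^5)·Dx  (order 1).
h: a_k = -18, -81, -297, -1719/2, -10395/4, -55323/8, …
ICs: h(0) = -18.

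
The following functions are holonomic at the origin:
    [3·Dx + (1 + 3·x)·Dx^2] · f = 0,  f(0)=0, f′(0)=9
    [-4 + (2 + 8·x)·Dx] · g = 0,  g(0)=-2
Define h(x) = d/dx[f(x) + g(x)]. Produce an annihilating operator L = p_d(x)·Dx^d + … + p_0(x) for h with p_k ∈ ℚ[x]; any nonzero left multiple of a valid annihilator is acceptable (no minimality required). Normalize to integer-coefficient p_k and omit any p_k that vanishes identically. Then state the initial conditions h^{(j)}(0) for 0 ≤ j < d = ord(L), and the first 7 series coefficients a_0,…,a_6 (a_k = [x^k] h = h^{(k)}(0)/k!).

f: a_k = 0, 9, -27/2, 27, -243/4, 729/5, -729/2, …
g: a_k = -2, -4, 4, -8, 20, -56, 168, …
h₀=f+g: left-lcm gives L₀, ord ≤ 3.
h=h₀': d/dx-closure on L₀ ⇒ L.
L = 36·x + (6 + 72·x + 180·x^2)·Dx + (1 + 13·x + 54·x^2 + 72·x^3)·Dx^2  (order 2).
h: a_k = 5, -19, 57, -163, 449, -1179, 2865, …
ICs: h(0) = 5, h′(0) = -19.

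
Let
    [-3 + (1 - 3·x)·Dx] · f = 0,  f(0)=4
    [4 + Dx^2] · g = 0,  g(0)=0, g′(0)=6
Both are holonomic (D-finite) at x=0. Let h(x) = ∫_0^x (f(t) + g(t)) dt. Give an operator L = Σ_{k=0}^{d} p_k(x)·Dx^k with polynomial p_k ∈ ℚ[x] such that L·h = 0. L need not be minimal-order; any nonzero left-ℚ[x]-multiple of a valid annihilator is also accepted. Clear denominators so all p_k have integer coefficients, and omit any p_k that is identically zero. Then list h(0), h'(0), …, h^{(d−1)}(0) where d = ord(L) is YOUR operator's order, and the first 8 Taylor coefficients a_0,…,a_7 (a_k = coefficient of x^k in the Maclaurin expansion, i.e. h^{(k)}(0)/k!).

f: a_k = 4, 12, 36, 108, 324, 972, 2916, 8748, …
g: a_k = 0, 6, 0, -4, 0, 4/5, 0, -8/105, …
Weyl lclm of L_f,L_g ⇒ L₀ (ord ≤ 3).
Integrate: L := L₀·Dx.
L = (348 - 144·x + 216·x^2)·Dx + (-44 + 180·x - 216·x^2 + 216·x^3)·Dx^2 + (87 - 36·x + 54·x^2)·Dx^3 + (-11 + 45·x - 54·x^2 + 54·x^3)·Dx^4  (order 4).
h: a_k = 0, 4, 9, 12, 26, 324/5, 2432/15, 2916/7, …
ICs: h(0) = 0, h′(0) = 4, h′′(0) = 18, h′′′(0) = 72.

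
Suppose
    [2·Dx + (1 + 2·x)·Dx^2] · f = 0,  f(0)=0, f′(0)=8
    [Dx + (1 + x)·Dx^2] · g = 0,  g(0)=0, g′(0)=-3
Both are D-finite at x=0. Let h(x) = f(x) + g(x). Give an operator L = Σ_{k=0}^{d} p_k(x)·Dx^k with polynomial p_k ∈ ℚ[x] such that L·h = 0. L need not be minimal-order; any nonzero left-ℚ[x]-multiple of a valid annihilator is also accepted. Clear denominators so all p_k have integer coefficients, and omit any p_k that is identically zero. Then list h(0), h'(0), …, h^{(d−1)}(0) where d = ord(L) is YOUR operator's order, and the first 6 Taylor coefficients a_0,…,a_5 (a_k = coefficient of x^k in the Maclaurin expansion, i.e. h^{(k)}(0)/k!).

f: a_k = 0, 8, -8, 32/3, -16, 128/5, …
g: a_k = 0, -3, 3/2, -1, 3/4, -3/5, …
L₀ := lclm(L_f,L_g); ord L₀ ≤ 2+2.
L = 4·Dx + (6 + 8·x)·Dx^2 + (1 + 3·x + 2·x^2)·Dx^3  (order 3).
h: a_k = 0, 5, -13/2, 29/3, -61/4, 25, …
ICs: h(0) = 0, h′(0) = 5, h′′(0) = -13.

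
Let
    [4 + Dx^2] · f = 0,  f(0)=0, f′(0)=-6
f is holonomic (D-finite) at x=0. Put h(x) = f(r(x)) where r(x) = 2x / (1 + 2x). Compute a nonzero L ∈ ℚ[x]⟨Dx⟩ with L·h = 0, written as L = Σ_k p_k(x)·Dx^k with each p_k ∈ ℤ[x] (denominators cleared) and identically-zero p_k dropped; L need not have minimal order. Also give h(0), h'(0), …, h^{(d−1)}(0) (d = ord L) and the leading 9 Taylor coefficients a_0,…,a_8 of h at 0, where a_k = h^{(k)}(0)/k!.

L = 16 + (4 + 24·x + 48·x^2 + 32·x^3)·Dx + (1 + 8·x + 24·x^2 + 32·x^3 + 16·x^4)·Dx^2  (order 2).
h: a_k = 0, -12, 24, -16, -96, 2752/5, -1920, 565504/105, -194048/15, …
ICs: h(0) = 0, h′(0) = -12.

f: a_k = 0, -6, 0, 4, 0, -4/5, 0, 8/105, 0, …
Change of var in L_f (x↦r) gives L₀.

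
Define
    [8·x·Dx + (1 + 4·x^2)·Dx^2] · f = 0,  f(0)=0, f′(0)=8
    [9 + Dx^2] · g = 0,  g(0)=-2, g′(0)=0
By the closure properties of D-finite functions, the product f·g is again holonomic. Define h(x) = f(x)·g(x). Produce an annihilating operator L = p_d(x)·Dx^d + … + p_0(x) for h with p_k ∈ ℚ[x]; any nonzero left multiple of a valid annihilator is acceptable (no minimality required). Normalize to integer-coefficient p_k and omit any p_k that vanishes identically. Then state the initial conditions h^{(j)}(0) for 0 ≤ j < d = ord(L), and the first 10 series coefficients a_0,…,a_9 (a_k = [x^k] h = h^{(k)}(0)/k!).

L = (2925 + 31536·x^2 + 95904·x^4 + 186624·x^6 + 186624·x^8) + (2448·x + 20160·x^3 + 62208·x^5 + 82944·x^7)·Dx + (442 + 5088·x^2 + 19008·x^4 + 41472·x^6 + 41472·x^8)·Dx^2 + (272·x + 2240·x^3 + 6912·x^5 + 9216·x^7)·Dx^3 + (13 + 176·x^2 + 928·x^4 + 2304·x^6 + 2304·x^8)·Dx^4  (order 4).
h: a_k = 0, -16, 0, 280/3, 0, -1006/5, 0, 16271/35, 0, -3302209/2520, …
ICs: h(0) = 0, h′(0) = -16, h′′(0) = 0, h′′′(0) = 560.

f: a_k = 0, 8, 0, -32/3, 0, 128/5, 0, -512/7, 0, 2048/9, …
g: a_k = -2, 0, 9, 0, -27/4, 0, 81/40, 0, -729/2240, 0, …
Product ⇒ symmetric product L₀, ord ≤ 4.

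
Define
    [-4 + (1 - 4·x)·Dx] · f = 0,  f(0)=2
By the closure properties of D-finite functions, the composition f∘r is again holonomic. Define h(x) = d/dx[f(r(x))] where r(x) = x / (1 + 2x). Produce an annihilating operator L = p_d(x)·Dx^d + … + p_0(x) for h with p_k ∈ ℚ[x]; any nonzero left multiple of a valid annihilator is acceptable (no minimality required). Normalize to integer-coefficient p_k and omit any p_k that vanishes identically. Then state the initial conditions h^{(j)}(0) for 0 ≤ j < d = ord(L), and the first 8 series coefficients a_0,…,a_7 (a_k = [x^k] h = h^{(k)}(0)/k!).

f: a_k = 2, 8, 32, 128, 512, 2048, 8192, 32768, …
f∘r: x↦r, Dx↦Dx/r' in L_f ⇒ L₀.
h₀' ⇒ L via d/dx closure of L₀.
L = 4 + (-1 + 2·x)·Dx  (order 1).
h: a_k = 8, 32, 96, 256, 640, 1536, 3584, 8192, …
ICs: h(0) = 8.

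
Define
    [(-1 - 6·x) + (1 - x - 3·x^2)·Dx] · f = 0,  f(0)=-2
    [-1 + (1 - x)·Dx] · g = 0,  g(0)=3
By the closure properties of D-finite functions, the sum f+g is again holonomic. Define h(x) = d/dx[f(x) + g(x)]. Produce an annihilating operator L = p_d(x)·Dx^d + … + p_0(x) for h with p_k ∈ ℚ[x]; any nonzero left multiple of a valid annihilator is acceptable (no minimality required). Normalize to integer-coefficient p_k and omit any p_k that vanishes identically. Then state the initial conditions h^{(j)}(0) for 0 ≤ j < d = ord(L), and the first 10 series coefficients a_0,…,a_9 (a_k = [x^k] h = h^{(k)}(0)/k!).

f: a_k = -2, -2, -8, -14, -38, -80, -194, -434, -1016, -2318, …
g: a_k = 3, 3, 3, 3, 3, 3, 3, 3, 3, 3, …
L₀ := lclm(L_f,L_g); ord L₀ ≤ 1+1.
Derive L from L₀ (diff closure).
L = (-6 - 72·x - 216·x^3 + 54·x^4) + (6 + 30·x - 18·x^2 + 72·x^3 - 207·x^4 + 54·x^5)·Dx + (-1 + 2·x - 7·x^2 + 18·x^3 + 12·x^4 - 33·x^5 + 9·x^6)·Dx^2  (order 2).
h: a_k = 1, -10, -33, -140, -385, -1146, -3017, -8104, -20835, -53630, …
ICs: h(0) = 1, h′(0) = -10.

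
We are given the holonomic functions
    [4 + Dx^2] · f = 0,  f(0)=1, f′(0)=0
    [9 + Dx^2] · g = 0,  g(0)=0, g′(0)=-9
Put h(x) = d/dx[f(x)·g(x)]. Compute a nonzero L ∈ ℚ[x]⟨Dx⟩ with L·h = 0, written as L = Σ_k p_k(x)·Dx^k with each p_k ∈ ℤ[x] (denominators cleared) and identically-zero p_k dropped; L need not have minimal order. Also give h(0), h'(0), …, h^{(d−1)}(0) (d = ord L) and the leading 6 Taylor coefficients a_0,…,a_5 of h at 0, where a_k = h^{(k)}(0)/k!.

f: a_k = 1, 0, -2, 0, 2/3, 0, …
g: a_k = 0, -9, 0, 27/2, 0, -243/40, …
f·g: L₀ = L_f ⊗_s L_g, ord ≤ 2·2.
Derive L from L₀ (diff closure).
L = 25 + 26·Dx^2 + Dx^4  (order 4).
h: a_k = -9, 0, 189/2, 0, -1563/8, 0, …
ICs: h(0) = -9, h′(0) = 0, h′′(0) = 189, h′′′(0) = 0.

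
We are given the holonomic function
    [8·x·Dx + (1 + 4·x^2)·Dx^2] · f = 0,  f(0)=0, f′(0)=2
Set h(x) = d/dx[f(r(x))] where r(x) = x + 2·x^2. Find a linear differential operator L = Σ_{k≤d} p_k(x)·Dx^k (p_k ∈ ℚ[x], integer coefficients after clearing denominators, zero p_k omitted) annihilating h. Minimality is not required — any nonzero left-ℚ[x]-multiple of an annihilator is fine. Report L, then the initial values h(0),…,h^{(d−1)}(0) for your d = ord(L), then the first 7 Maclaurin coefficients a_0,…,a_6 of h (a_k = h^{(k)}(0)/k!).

L = (-4 + 8·x + 64·x^2 + 192·x^3 + 192·x^4) + (1 + 4·x + 4·x^2 + 32·x^3 + 80·x^4 + 64·x^5)·Dx  (order 1).
h: a_k = 2, 8, -8, -64, -128, 256, 1664, …
ICs: h(0) = 2.

f: a_k = 0, 2, 0, -8/3, 0, 32/5, 0, …
h₀=f(r): pull back L_f along r ⇒ L₀.
Differentiate: ansatz ord ≤ ord L₀ ⇒ L.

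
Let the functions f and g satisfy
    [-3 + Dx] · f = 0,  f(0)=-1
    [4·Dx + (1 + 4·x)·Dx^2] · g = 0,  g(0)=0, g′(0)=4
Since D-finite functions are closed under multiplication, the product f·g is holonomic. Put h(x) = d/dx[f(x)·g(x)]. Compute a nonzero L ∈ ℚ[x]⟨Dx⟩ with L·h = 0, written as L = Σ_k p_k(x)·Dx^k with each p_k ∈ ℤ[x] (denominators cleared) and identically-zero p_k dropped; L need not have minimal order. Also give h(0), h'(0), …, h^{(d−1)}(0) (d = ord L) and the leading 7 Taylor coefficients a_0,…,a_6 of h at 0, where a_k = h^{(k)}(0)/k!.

L = (51 - 72·x + 432·x^2) + (-14 - 288·x^2)·Dx + (-1 + 8·x + 48·x^2)·Dx^2  (order 2).
h: a_k = -4, -8, -46, 72, -863/2, 1675, -138043/20, …
ICs: h(0) = -4, h′(0) = -8.

f: a_k = -1, -3, -9/2, -9/2, -27/8, -81/40, -81/80, …
g: a_k = 0, 4, -8, 64/3, -64, 1024/5, -2048/3, …
Sym-product of L_f,L_g gives L₀ (≤ ord 2).
h₀' ⇒ L via d/dx closure of L₀.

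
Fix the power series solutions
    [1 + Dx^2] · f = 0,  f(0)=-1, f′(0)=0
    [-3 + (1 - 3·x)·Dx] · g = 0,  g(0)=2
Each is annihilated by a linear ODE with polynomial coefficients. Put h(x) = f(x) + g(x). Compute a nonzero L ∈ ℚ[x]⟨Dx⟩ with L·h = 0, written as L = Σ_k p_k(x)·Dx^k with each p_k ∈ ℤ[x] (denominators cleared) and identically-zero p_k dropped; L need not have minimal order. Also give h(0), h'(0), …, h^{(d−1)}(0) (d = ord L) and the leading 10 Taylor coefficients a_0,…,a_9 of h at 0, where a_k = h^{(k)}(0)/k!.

f: a_k = -1, 0, 1/2, 0, -1/24, 0, 1/720, 0, -1/40320, 0, …
g: a_k = 2, 6, 18, 54, 162, 486, 1458, 4374, 13122, 39366, …
f+g: L₀ = lclm(L_f,L_g), ord ≤ 2+1.
L = (-165 + 18·x - 27·x^2) + (19 - 63·x + 27·x^2 - 27·x^3)·Dx + (-165 + 18·x - 27·x^2)·Dx^2 + (19 - 63·x + 27·x^2 - 27·x^3)·Dx^3  (order 3).
h: a_k = 1, 6, 37/2, 54, 3887/24, 486, 1049761/720, 4374, 529079039/40320, 39366, …
ICs: h(0) = 1, h′(0) = 6, h′′(0) = 37.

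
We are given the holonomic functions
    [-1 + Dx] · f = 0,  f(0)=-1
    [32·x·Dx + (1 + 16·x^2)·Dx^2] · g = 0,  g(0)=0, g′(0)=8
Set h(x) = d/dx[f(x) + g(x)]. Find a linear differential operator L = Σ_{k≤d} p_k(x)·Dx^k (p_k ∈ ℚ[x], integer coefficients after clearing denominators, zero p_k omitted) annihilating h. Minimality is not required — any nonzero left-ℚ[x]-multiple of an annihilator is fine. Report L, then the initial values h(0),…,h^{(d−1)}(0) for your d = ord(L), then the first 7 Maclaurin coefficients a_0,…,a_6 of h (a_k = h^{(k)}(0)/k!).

f: a_k = -1, -1, -1/2, -1/6, -1/24, -1/120, -1/720, …
g: a_k = 0, 8, 0, -128/3, 0, 2048/5, 0, …
f+g: L₀ = lclm(L_f,L_g), ord ≤ 1+2.
Differentiate: ansatz ord ≤ ord L₀ ⇒ L.
L = (32 - 32·x - 1536·x^2 - 512·x^3) + (-33 + 1504·x^2 - 256·x^4)·Dx + (1 + 32·x + 32·x^2 + 512·x^3 + 256·x^4)·Dx^2  (order 2).
h: a_k = 7, -1, -257/2, -1/6, 49151/24, -1/120, -23592961/720, …
ICs: h(0) = 7, h′(0) = -1.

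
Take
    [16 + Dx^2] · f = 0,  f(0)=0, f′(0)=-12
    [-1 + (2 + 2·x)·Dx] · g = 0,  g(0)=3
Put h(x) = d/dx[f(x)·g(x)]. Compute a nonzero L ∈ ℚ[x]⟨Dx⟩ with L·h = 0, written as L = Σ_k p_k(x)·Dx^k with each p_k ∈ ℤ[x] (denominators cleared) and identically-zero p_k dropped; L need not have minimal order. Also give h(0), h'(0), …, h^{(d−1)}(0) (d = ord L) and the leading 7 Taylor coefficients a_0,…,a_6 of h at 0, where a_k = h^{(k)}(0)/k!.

f: a_k = 0, -12, 0, 32, 0, -128/5, 0, …
g: a_k = 3, 3/2, -3/8, 3/16, -15/128, 21/256, -63/1024, …
Product ⇒ symmetric product L₀, ord ≤ 2.
h₀' ⇒ L via d/dx closure of L₀.
L = (4733 + 17664·x + 25216·x^2 + 16384·x^3 + 4096·x^4) + (-244 - 756·x - 768·x^2 - 256·x^3)·Dx + (268 + 1048·x + 1548·x^2 + 1024·x^3 + 256·x^4)·Dx^2  (order 2).
h: a_k = -36, -36, 603/2, 183, -13983/32, -32049/160, 64235/256, …
ICs: h(0) = -36, h′(0) = -36.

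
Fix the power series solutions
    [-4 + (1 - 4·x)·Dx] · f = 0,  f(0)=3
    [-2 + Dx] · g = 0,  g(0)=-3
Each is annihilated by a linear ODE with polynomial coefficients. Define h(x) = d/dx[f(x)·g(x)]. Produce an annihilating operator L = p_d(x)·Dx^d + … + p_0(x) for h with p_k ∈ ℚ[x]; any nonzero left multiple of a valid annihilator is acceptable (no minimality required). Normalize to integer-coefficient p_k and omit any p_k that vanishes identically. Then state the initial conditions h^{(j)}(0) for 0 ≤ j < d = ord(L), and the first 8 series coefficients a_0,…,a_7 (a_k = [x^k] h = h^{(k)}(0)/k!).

f: a_k = 3, 12, 48, 192, 768, 3072, 12288, 49152, …
g: a_k = -3, -6, -6, -4, -2, -4/5, -4/15, -8/105, …
L₀ := L_f ⊗_s L_g (sym. prod.), ord ≤ 1.
Derive L from L₀ (diff closure).
L = (26 - 48·x + 32·x^2) + (-3 + 16·x - 16·x^2)·Dx  (order 1).
h: a_k = -54, -468, -2844, -15192, -75972, -1823352/5, -8508984/5, -272287504/35, …
ICs: h(0) = -54.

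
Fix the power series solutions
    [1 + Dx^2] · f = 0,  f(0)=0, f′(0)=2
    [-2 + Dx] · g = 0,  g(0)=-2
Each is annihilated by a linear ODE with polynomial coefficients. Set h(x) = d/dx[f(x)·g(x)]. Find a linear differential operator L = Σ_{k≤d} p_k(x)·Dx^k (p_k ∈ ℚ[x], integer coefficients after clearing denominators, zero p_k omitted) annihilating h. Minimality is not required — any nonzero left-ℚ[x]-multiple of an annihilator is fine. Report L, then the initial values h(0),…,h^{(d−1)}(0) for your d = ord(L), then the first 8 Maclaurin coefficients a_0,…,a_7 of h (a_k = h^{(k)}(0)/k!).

f: a_k = 0, 2, 0, -1/3, 0, 1/60, 0, -1/2520, …
g: a_k = -2, -4, -4, -8/3, -4/3, -8/15, -8/45, -16/315, …
Product ⇒ symmetric product L₀, ord ≤ 2.
h=h₀': d/dx-closure on L₀ ⇒ L.
L = 5 - 4·Dx + Dx^2  (order 2).
h: a_k = -4, -16, -22, -16, -41/6, -22/15, 29/180, 4/15, …
ICs: h(0) = -4, h′(0) = -16.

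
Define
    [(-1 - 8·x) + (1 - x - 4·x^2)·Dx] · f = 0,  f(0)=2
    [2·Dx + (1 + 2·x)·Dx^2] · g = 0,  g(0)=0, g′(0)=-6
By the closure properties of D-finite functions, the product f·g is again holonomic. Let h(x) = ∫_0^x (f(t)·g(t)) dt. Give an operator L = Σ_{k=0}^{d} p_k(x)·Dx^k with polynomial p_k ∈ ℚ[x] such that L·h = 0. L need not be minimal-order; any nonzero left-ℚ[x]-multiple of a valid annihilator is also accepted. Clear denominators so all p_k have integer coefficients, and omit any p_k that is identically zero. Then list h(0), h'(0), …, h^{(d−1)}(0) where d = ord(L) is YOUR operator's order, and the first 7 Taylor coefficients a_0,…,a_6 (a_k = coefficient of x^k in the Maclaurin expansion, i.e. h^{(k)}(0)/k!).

L = (10 + 32·x)·Dx + (22·x + 40·x^2)·Dx^2 + (-1 - x + 6·x^2 + 8·x^3)·Dx^3  (order 3).
h: a_k = 0, 0, -6, 0, -16, -8, -836/15, …
ICs: h(0) = 0, h′(0) = 0, h′′(0) = -12.

f: a_k = 2, 2, 10, 18, 58, 130, 362, …
g: a_k = 0, -6, 6, -8, 12, -96/5, 32, …
f·g: L₀ = L_f ⊗_s L_g, ord ≤ 1·2.
∫: right-multiply L₀ by Dx.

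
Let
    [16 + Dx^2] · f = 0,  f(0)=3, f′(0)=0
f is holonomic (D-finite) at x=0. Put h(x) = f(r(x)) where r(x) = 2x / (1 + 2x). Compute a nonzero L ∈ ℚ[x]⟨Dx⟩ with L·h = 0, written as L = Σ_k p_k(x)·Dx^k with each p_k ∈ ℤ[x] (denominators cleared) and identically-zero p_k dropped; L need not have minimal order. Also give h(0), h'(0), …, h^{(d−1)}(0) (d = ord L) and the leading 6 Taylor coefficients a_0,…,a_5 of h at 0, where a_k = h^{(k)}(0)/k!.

L = 64 + (4 + 24·x + 48·x^2 + 32·x^3)·Dx + (1 + 8·x + 24·x^2 + 32·x^3 + 16·x^4)·Dx^2  (order 2).
h: a_k = 3, 0, -96, 384, -640, -1024, …
ICs: h(0) = 3, h′(0) = 0.

f: a_k = 3, 0, -24, 0, 32, 0, …
h₀=f(r): pull back L_f along r ⇒ L₀.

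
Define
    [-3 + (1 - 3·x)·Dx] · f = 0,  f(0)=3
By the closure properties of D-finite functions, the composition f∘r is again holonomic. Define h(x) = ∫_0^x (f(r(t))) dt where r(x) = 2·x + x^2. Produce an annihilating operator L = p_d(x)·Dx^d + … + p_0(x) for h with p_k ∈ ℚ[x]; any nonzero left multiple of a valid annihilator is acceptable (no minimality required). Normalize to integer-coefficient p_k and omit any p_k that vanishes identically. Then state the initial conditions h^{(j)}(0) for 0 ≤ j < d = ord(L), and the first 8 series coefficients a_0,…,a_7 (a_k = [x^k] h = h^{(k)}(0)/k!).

L = (6 + 6·x)·Dx + (-1 + 6·x + 3·x^2)·Dx^2  (order 2).
h: a_k = 0, 3, 9, 39, 189, 4887/5, 5265, 204201/7, …
ICs: h(0) = 0, h′(0) = 3.

f: a_k = 3, 9, 27, 81, 243, 729, 2187, 6561, …
Change of var in L_f (x↦r) gives L₀.
Integrate: L := L₀·Dx.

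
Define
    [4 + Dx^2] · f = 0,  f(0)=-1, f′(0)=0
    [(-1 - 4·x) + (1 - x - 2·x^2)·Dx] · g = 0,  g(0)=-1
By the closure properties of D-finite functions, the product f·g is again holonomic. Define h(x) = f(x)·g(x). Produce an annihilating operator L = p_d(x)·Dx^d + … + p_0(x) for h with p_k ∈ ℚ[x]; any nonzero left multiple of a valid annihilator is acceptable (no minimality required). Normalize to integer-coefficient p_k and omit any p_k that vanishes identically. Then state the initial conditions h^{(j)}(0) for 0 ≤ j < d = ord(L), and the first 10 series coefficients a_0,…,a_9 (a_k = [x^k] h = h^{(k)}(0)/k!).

f: a_k = -1, 0, 2, 0, -2/3, 0, 4/45, 0, -2/315, 0, …
g: a_k = -1, -1, -3, -5, -11, -21, -43, -85, -171, -341, …
L₀ := L_f ⊗_s L_g (sym. prod.), ord ≤ 2.
L = (4·x + 8·x^2) + (2 + 8·x)·Dx + (-1 + x + 2·x^2)·Dx^2  (order 2).
h: a_k = 1, 1, 1, 3, 17/3, 35/3, 1031/45, 2081/45, 29003/315, 19379/105, …
ICs: h(0) = 1, h′(0) = 1.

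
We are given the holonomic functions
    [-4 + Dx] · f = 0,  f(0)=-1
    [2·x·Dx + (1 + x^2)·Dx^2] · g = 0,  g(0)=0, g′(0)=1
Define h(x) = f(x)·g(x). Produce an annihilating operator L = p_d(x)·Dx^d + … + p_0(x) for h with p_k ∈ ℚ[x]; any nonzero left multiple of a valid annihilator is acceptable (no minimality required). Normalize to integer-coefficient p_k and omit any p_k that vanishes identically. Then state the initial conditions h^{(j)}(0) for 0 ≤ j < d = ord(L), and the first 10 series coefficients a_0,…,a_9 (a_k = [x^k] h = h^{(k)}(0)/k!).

L = (16 - 8·x + 16·x^2) + (-8 + 2·x - 8·x^2)·Dx + (1 + x^2)·Dx^2  (order 2).
h: a_k = 0, -1, -4, -23/3, -28/3, -41/5, -52/9, -377/105, -124/63, -157/189, …
ICs: h(0) = 0, h′(0) = -1.

f: a_k = -1, -4, -8, -32/3, -32/3, -128/15, -256/45, -1024/315, -512/315, -2048/2835, …
g: a_k = 0, 1, 0, -1/3, 0, 1/5, 0, -1/7, 0, 1/9, …
h₀=f·g: eliminate ⇒ L₀, order ≤ 1·2.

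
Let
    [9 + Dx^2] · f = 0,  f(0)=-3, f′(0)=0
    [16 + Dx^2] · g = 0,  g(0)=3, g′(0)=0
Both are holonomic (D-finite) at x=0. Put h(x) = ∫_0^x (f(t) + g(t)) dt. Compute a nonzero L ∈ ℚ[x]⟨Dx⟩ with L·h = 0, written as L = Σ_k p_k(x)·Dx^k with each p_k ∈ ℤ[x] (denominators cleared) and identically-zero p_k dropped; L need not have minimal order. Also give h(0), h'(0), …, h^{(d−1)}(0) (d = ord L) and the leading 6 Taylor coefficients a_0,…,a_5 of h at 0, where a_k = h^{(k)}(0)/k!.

f: a_k = -3, 0, 27/2, 0, -81/8, 0, …
g: a_k = 3, 0, -24, 0, 32, 0, …
h₀=f+g: left-lcm gives L₀, ord ≤ 4.
Integrate: L := L₀·Dx.
L = 144·Dx + 25·Dx^3 + Dx^5  (order 5).
h: a_k = 0, 0, 0, -7/2, 0, 35/8, …
ICs: h(0) = 0, h′(0) = 0, h′′(0) = 0, h′′′(0) = -21, h′′′′(0) = 0.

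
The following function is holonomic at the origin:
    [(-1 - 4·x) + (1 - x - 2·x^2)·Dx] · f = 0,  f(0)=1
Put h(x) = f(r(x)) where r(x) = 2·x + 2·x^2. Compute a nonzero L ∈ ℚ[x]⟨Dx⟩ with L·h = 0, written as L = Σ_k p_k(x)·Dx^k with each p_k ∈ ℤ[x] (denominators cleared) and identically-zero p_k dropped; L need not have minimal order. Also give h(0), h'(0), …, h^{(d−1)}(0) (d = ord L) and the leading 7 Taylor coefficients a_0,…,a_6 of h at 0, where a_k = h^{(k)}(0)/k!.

L = (2 + 20·x + 48·x^2 + 32·x^3) + (-1 + 2·x + 10·x^2 + 16·x^3 + 8·x^4)·Dx  (order 1).
h: a_k = 1, 2, 14, 64, 308, 1496, 7208, …
ICs: h(0) = 1.

f: a_k = 1, 1, 3, 5, 11, 21, 43, …
Substitute x→r, Dx→(1/r')Dx; clear ⇒ L₀.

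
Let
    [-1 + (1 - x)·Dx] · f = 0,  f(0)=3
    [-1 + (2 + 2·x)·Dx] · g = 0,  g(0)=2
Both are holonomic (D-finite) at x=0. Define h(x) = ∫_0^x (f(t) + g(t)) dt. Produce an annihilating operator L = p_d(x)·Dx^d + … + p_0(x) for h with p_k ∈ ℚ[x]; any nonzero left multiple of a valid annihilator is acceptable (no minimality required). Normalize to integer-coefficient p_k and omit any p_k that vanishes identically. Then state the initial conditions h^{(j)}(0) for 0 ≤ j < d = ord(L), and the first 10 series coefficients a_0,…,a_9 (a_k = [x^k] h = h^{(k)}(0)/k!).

L = (-5 - 3·x)·Dx + (9 + 14·x + 9·x^2)·Dx^2 + (-2 - 6·x + 2·x^2 + 6·x^3)·Dx^3  (order 3).
h: a_k = 0, 5, 2, 11/12, 25/32, 187/320, 391/768, 1515/3584, 3105/8192, 16241/49152, …
ICs: h(0) = 0, h′(0) = 5, h′′(0) = 4.

f: a_k = 3, 3, 3, 3, 3, 3, 3, 3, 3, 3, …
g: a_k = 2, 1, -1/4, 1/8, -5/64, 7/128, -21/512, 33/1024, -429/16384, 715/32768, …
h₀=f+g: left-lcm gives L₀, ord ≤ 2.
h=∫₀ˣh₀: take L = L₀·Dx.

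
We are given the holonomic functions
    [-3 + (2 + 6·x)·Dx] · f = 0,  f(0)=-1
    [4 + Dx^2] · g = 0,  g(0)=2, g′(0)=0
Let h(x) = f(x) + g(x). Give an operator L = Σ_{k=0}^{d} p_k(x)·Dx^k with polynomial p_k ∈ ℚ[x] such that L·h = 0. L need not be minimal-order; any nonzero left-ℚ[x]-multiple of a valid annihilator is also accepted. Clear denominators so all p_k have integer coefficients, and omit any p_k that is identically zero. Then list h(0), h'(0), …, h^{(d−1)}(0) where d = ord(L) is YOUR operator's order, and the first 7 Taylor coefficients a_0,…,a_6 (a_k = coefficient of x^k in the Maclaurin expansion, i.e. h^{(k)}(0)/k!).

L = (-516 - 1152·x - 1728·x^2) + (56 + 936·x + 3456·x^2 + 3456·x^3)·Dx + (-129 - 288·x - 432·x^2)·Dx^2 + (14 + 234·x + 864·x^2 + 864·x^3)·Dx^3  (order 3).
h: a_k = 1, -3/2, -23/8, -27/16, 1727/384, -1701/256, 680713/46080, …
ICs: h(0) = 1, h′(0) = -3/2, h′′(0) = -23/4.

f: a_k = -1, -3/2, 9/8, -27/16, 405/128, -1701/256, 15309/1024, …
g: a_k = 2, 0, -4, 0, 4/3, 0, -8/45, …
L₀ := lclm(L_f,L_g); ord L₀ ≤ 1+2.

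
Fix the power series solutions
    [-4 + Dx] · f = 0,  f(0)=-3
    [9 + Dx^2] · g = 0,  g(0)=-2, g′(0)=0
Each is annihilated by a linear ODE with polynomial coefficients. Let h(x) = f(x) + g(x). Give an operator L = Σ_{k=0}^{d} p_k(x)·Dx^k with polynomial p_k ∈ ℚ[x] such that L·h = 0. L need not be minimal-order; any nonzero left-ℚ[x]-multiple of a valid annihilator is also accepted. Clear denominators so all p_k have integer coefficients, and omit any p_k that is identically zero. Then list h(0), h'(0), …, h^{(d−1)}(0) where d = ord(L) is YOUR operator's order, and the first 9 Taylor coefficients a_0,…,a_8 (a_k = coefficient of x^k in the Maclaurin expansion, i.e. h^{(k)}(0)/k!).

f: a_k = -3, -12, -24, -32, -32, -128/5, -256/15, -1024/105, -512/105, …
g: a_k = -2, 0, 9, 0, -27/4, 0, 81/40, 0, -729/2240, …
h₀=f+g: left-lcm gives L₀, ord ≤ 3.
L = -36 + 9·Dx - 4·Dx^2 + Dx^3  (order 3).
h: a_k = -5, -12, -15, -32, -155/4, -128/5, -361/24, -1024/105, -6991/1344, …
ICs: h(0) = -5, h′(0) = -12, h′′(0) = -30.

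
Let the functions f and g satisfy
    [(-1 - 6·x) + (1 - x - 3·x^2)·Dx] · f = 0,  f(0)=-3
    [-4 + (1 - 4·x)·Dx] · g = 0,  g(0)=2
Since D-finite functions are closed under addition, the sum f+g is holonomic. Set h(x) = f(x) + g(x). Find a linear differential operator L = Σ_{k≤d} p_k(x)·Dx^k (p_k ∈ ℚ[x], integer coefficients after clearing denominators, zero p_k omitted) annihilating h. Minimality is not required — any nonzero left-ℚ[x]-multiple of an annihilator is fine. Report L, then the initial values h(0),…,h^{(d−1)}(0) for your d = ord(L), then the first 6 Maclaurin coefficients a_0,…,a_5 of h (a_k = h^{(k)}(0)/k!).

L = (-72·x + 72·x^2 - 96·x^3) + (8 - 6·x - 66·x^2 + 112·x^3 - 192·x^4)·Dx + (-1 + 7·x - 15·x^2 + 10·x^3 + 20·x^4 - 48·x^5)·Dx^2  (order 2).
h: a_k = -1, 5, 20, 107, 455, 1928, …
ICs: h(0) = -1, h′(0) = 5.

f: a_k = -3, -3, -12, -21, -57, -120, …
g: a_k = 2, 8, 32, 128, 512, 2048, …
L₀ := lclm(L_f,L_g); ord L₀ ≤ 1+1.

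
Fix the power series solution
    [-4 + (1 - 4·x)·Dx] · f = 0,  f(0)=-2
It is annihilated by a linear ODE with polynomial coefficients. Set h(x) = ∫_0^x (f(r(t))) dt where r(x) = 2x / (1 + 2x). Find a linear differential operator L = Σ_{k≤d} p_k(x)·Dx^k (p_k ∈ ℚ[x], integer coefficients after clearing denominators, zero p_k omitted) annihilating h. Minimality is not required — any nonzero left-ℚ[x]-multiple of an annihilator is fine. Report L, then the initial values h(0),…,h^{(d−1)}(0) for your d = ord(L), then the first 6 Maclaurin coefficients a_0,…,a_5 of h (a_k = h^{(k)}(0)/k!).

f: a_k = -2, -8, -32, -128, -512, -2048, …
Change of var in L_f (x↦r) gives L₀.
∫: right-multiply L₀ by Dx.
L = 8·Dx + (-1 + 4·x + 12·x^2)·Dx^2  (order 2).
h: a_k = 0, -2, -8, -32, -144, -3456/5, …
ICs: h(0) = 0, h′(0) = -2.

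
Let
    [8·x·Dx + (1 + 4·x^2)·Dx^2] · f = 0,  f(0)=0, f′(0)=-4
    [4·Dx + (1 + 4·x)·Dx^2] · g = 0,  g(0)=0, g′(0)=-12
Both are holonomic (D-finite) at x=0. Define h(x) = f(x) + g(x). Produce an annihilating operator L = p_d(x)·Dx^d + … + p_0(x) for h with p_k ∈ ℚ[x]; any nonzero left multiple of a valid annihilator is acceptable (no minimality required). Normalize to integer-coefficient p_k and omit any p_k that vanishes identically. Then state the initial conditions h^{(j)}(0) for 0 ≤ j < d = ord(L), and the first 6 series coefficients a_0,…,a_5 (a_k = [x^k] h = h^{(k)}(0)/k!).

L = (-8 - 96·x + 96·x^2 + 128·x^3)·Dx + (-10 - 16·x - 72·x^2 + 192·x^3 + 256·x^4)·Dx^2 + (-1 - 2·x + 8·x^2 + 8·x^3 + 48·x^4 + 64·x^5)·Dx^3  (order 3).
h: a_k = 0, -16, 24, -176/3, 192, -3136/5, …
ICs: h(0) = 0, h′(0) = -16, h′′(0) = 48.

f: a_k = 0, -4, 0, 16/3, 0, -64/5, …
g: a_k = 0, -12, 24, -64, 192, -3072/5, …
h₀=f+g: left-lcm gives L₀, ord ≤ 4.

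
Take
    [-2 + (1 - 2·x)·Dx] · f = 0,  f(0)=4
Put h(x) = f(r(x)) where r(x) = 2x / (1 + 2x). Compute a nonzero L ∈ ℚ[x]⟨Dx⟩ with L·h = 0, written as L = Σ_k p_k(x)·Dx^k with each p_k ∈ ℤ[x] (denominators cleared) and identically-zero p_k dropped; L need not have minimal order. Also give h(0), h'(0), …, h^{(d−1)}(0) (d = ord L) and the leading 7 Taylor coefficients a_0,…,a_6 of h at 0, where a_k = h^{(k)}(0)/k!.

L = 4 + (-1 + 4·x^2)·Dx  (order 1).
h: a_k = 4, 16, 32, 64, 128, 256, 512, …
ICs: h(0) = 4.

f: a_k = 4, 8, 16, 32, 64, 128, 256, …
f∘r: x↦r, Dx↦Dx/r' in L_f ⇒ L₀.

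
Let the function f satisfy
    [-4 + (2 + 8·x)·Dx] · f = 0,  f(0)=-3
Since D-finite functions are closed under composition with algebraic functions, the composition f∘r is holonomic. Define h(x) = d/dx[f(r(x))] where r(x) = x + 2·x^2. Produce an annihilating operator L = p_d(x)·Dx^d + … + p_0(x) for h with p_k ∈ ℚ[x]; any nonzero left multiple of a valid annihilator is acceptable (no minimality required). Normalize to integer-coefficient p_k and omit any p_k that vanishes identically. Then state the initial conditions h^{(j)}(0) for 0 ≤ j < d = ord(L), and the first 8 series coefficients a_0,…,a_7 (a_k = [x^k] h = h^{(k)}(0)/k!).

f: a_k = -3, -6, 6, -12, 30, -84, 252, -792, …
L₀ from L_f via x↦r, Dx↦r'^{-1}Dx.
Derive L from L₀ (diff closure).
L = 2 + (-1 - 8·x - 24·x^2 - 32·x^3)·Dx  (order 1).
h: a_k = -6, -12, 36, -72, 60, 216, -1176, 2928, …
ICs: h(0) = -6.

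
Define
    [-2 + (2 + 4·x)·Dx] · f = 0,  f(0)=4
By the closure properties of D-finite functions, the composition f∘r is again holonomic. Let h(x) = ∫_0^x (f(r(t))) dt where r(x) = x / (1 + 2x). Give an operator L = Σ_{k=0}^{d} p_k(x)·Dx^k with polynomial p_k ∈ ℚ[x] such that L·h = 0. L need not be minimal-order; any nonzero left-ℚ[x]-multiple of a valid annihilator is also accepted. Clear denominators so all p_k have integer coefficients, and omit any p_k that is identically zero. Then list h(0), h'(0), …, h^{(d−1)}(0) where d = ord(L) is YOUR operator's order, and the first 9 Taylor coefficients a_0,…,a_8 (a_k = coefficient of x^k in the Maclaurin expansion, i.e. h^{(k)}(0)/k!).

f: a_k = 4, 4, -2, 2, -5/2, 7/2, -21/4, 33/4, -429/32, …
f∘r: x↦r, Dx↦Dx/r' in L_f ⇒ L₀.
∫: right-multiply L₀ by Dx.
L = -Dx + (1 + 6·x + 8·x^2)·Dx^2  (order 2).
h: a_k = 0, 4, 2, -10/3, 13/2, -141/10, 133/4, -2353/28, 7205/32, …
ICs: h(0) = 0, h′(0) = 4.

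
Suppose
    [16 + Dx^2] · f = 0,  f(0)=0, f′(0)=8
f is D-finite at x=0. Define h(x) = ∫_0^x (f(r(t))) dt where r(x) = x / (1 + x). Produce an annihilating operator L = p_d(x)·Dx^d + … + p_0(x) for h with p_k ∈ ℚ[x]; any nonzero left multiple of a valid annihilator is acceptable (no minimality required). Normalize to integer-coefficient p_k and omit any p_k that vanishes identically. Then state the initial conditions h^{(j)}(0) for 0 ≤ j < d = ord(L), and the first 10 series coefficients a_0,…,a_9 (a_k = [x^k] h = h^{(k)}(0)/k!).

f: a_k = 0, 8, 0, -64/3, 0, 256/15, 0, -2048/315, 0, 4096/2835, …
Change of var in L_f (x↦r) gives L₀.
h=∫h₀ ⇒ L = L₀·Dx.
L = 16·Dx + (2 + 6·x + 6·x^2 + 2·x^3)·Dx^2 + (1 + 4·x + 6·x^2 + 4·x^3 + x^4)·Dx^3  (order 3).
h: a_k = 0, 0, 4, -8/3, -10/3, 56/5, -772/45, 120/7, -2461/315, -5032/405, …
ICs: h(0) = 0, h′(0) = 0, h′′(0) = 8.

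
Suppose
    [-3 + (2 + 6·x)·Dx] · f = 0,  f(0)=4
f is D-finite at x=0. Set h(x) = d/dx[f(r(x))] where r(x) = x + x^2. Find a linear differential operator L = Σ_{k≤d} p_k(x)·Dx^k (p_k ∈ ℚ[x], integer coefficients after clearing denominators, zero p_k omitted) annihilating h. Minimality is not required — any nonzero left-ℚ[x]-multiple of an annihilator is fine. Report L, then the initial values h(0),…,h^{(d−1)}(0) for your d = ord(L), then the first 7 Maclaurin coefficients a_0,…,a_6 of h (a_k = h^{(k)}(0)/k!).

L = 1 + (-2 - 10·x - 18·x^2 - 12·x^3)·Dx  (order 1).
h: a_k = 6, 3, -27/4, 99/8, -1215/64, 2997/128, -9639/512, …
ICs: h(0) = 6.

f: a_k = 4, 6, -9/2, 27/4, -405/32, 1701/64, -15309/256, …
Substitute x→r, Dx→(1/r')Dx; clear ⇒ L₀.
Differentiate: ansatz ord ≤ ord L₀ ⇒ L.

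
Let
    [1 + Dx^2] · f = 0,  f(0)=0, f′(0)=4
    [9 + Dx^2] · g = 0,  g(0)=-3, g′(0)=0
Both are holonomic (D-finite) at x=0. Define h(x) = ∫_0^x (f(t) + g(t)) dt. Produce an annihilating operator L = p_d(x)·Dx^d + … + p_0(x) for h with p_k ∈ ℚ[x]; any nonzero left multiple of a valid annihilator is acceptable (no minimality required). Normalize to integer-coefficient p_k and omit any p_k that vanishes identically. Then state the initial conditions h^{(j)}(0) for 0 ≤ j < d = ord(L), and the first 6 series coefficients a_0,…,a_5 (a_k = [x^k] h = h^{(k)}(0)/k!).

f: a_k = 0, 4, 0, -2/3, 0, 1/30, …
g: a_k = -3, 0, 27/2, 0, -81/8, 0, …
h₀=f+g: left-lcm gives L₀, ord ≤ 4.
h=∫₀ˣh₀: take L = L₀·Dx.
L = 9·Dx + 10·Dx^3 + Dx^5  (order 5).
h: a_k = 0, -3, 2, 9/2, -1/6, -81/40, …
ICs: h(0) = 0, h′(0) = -3, h′′(0) = 4, h′′′(0) = 27, h′′′′(0) = -4.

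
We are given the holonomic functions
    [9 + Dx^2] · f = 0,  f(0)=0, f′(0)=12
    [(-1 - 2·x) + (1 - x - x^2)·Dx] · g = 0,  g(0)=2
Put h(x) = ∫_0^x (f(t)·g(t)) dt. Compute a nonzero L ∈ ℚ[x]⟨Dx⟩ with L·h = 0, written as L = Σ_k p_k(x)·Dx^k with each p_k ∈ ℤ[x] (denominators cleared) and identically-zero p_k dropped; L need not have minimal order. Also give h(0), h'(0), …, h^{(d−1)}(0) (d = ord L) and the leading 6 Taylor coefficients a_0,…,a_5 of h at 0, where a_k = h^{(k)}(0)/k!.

f: a_k = 0, 12, 0, -18, 0, 81/10, …
g: a_k = 2, 2, 4, 6, 10, 16, …
h₀=f·g: eliminate ⇒ L₀, order ≤ 2·1.
h=∫₀ˣh₀: take L = L₀·Dx.
L = (-7 + 9·x + 9·x^2)·Dx + (2 + 4·x)·Dx^2 + (-1 + x + x^2)·Dx^3  (order 3).
h: a_k = 0, 0, 12, 8, 3, 36/5, …
ICs: h(0) = 0, h′(0) = 0, h′′(0) = 24.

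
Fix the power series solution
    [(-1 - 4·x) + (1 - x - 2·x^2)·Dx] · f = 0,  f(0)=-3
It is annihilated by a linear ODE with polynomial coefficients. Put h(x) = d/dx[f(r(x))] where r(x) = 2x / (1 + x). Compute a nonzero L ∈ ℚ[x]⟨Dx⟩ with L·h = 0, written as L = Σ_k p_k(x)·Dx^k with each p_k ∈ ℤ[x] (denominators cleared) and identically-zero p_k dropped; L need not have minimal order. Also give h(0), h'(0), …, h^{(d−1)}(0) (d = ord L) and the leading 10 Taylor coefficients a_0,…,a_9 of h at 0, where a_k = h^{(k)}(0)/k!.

L = (10 + 54·x + 270·x^2 + 162·x^3) + (-1 - 10·x + 90·x^3 + 81·x^4)·Dx  (order 1).
h: a_k = -6, -60, -162, -1080, -2430, -14580, -30618, -174960, -354294, -1968300, …
ICs: h(0) = -6.

f: a_k = -3, -3, -9, -15, -33, -63, -129, -255, -513, -1023, …
L₀ from L_f via x↦r, Dx↦r'^{-1}Dx.
Differentiate: ansatz ord ≤ ord L₀ ⇒ L.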